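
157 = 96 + 61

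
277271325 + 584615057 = 861886382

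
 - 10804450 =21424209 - 32228659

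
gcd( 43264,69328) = 16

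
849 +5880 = 6729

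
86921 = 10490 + 76431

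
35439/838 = 35439/838 = 42.29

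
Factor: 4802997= 3^1*419^1*3821^1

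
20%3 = 2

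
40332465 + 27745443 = 68077908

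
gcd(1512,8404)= 4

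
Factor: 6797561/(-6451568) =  -2^ (-4)*17^(-1)* 23719^( - 1)*6797561^1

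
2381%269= 229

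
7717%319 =61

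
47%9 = 2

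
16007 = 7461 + 8546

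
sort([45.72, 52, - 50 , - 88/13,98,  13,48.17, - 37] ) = [ - 50, - 37, - 88/13,13,45.72 , 48.17,52,98 ] 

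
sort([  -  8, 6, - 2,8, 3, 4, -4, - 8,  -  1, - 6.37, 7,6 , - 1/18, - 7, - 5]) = [-8, - 8,-7, - 6.37, -5, - 4, -2,-1,  -  1/18, 3,4, 6, 6,7,8 ]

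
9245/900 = 1849/180 = 10.27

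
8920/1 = 8920 = 8920.00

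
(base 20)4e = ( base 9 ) 114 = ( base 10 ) 94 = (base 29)37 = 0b1011110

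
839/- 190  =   - 5  +  111/190 = - 4.42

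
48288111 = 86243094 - 37954983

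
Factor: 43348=2^2*10837^1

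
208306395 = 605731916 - 397425521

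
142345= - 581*( - 245 ) 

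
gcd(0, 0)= 0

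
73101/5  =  73101/5 = 14620.20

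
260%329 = 260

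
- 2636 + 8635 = 5999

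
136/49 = 136/49 = 2.78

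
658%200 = 58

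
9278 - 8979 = 299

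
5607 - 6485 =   -  878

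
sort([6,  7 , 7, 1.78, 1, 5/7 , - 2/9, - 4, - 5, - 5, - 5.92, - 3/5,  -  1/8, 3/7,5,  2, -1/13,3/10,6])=[ - 5.92, - 5, - 5,  -  4,-3/5, - 2/9, - 1/8, - 1/13,3/10,3/7,  5/7, 1,1.78, 2 , 5, 6,6, 7,  7 ] 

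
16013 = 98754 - 82741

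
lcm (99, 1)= 99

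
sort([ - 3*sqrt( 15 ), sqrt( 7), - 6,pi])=[  -  3 * sqrt(15 ), - 6,  sqrt( 7 ), pi ] 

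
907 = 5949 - 5042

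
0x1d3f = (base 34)6g7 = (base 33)6st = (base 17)18f7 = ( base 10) 7487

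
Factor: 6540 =2^2 * 3^1*5^1*109^1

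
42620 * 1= 42620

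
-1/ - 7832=1/7832 = 0.00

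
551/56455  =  551/56455 =0.01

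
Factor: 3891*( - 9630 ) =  - 37470330 = - 2^1*3^3*5^1 * 107^1 * 1297^1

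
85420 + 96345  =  181765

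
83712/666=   13952/111 = 125.69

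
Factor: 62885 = 5^1*12577^1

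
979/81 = 12 + 7/81 = 12.09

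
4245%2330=1915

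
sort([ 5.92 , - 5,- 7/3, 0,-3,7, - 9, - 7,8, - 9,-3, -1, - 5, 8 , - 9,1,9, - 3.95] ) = [-9, - 9, - 9, - 7, - 5, - 5, - 3.95,  -  3, - 3,  -  7/3, - 1,  0,1, 5.92 , 7, 8, 8, 9]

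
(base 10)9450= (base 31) 9pq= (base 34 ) 85W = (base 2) 10010011101010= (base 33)8MC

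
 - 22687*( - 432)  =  9800784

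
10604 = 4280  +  6324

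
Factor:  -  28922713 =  - 28922713^1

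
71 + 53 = 124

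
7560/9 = 840 = 840.00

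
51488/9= 5720 + 8/9=5720.89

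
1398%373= 279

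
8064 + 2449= 10513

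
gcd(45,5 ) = 5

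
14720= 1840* 8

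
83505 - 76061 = 7444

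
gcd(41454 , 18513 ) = 9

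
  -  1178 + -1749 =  - 2927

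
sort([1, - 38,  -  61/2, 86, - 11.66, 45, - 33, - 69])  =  [ - 69, - 38,-33, - 61/2, - 11.66, 1, 45, 86]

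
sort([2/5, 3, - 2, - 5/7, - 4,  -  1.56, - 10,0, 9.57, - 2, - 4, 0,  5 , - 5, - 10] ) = [ - 10, - 10,  -  5,- 4, - 4, - 2, - 2, - 1.56, - 5/7,0,0 , 2/5, 3,  5, 9.57 ] 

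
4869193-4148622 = 720571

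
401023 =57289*7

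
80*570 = 45600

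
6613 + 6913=13526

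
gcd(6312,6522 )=6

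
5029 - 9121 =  - 4092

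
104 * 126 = 13104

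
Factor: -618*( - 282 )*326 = 56813976  =  2^3*3^2*47^1*103^1*163^1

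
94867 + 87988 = 182855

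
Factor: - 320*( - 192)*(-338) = -20766720 = -2^13  *  3^1* 5^1*13^2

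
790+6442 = 7232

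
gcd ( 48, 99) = 3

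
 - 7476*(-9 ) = 67284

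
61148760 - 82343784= - 21195024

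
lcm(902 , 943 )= 20746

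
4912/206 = 23+87/103 = 23.84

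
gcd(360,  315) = 45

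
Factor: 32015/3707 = 95/11 = 5^1*11^( - 1 )*19^1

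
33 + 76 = 109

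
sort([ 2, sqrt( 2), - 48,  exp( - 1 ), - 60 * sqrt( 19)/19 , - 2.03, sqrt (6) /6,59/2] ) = [ - 48, - 60 * sqrt( 19)/19, - 2.03, exp(  -  1), sqrt( 6)/6,sqrt (2),2,59/2]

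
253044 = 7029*36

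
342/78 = 4 + 5/13 = 4.38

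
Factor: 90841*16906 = 2^1 *79^1*107^1*90841^1 = 1535757946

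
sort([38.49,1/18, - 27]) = [ - 27,1/18, 38.49 ]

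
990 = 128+862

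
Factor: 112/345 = 2^4*3^ ( - 1)*5^ ( - 1)*7^1* 23^ ( - 1)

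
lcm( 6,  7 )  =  42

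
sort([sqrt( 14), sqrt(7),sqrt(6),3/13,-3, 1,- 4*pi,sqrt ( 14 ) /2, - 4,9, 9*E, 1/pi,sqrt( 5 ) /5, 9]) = [-4*pi,  -  4,-3,3/13, 1/pi,sqrt(5)/5, 1, sqrt( 14 )/2, sqrt ( 6),sqrt( 7 ),sqrt( 14 ), 9,9,9 * E ]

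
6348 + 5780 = 12128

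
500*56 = 28000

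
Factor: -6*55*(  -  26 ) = 8580 =2^2*3^1*5^1*11^1*13^1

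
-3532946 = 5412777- 8945723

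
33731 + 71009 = 104740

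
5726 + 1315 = 7041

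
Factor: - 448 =-2^6 *7^1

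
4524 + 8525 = 13049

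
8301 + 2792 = 11093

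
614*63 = 38682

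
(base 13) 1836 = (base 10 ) 3594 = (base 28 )4GA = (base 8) 7012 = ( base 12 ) 20B6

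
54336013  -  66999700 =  - 12663687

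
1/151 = 1/151 = 0.01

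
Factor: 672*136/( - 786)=-2^7*7^1*17^1*131^( - 1 ) = - 15232/131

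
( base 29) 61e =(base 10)5089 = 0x13e1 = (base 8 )11741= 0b1001111100001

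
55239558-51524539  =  3715019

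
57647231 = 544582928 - 486935697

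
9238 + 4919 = 14157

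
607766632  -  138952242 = 468814390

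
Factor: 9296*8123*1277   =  96428068016  =  2^4*7^1*83^1*1277^1*8123^1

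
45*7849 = 353205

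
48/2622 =8/437 = 0.02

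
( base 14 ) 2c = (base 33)17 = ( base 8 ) 50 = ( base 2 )101000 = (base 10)40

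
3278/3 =3278/3 =1092.67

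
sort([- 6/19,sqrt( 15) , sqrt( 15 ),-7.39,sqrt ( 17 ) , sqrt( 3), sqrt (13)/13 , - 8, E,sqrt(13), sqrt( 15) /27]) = [ - 8,  -  7.39,  -  6/19, sqrt( 15) /27, sqrt(13) /13, sqrt( 3),  E , sqrt( 13),sqrt( 15 ) , sqrt (15), sqrt( 17 )]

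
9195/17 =9195/17 =540.88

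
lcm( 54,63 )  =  378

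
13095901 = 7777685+5318216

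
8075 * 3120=25194000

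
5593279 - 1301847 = 4291432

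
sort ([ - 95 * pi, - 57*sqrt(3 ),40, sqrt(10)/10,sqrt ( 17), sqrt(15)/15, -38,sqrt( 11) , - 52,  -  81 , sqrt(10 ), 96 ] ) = [ - 95*pi,-57 * sqrt ( 3 ), - 81, - 52, - 38,sqrt( 15 ) /15 , sqrt( 10 )/10,sqrt(10), sqrt ( 11), sqrt( 17)  ,  40, 96] 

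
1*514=514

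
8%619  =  8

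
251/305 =251/305  =  0.82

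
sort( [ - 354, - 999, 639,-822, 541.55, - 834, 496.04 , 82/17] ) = [ - 999, - 834, - 822, - 354, 82/17, 496.04, 541.55,639]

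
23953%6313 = 5014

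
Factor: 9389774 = 2^1* 4694887^1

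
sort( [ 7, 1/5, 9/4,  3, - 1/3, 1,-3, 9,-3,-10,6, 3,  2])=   [ - 10, - 3, - 3,-1/3,1/5, 1,2, 9/4, 3, 3, 6, 7,9]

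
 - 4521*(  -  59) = 266739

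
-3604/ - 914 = 1802/457 = 3.94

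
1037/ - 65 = -1037/65= -15.95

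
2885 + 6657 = 9542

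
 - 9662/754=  - 13 + 70/377 =-12.81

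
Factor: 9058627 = 521^1 * 17387^1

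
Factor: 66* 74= 4884 = 2^2*3^1*11^1*37^1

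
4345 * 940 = 4084300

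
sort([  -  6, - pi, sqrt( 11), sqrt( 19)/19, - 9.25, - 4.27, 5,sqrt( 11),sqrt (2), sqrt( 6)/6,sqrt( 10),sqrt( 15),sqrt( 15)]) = [ - 9.25 ,  -  6, - 4.27, - pi, sqrt( 19)/19,sqrt(6)/6, sqrt(2 ),sqrt (10), sqrt( 11),sqrt( 11 ), sqrt( 15 ), sqrt( 15), 5]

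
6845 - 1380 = 5465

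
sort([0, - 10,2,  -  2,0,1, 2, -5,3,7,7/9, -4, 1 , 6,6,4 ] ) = [ - 10, - 5,  -  4,-2,0,0,7/9, 1,1,2,2,  3, 4, 6,6 , 7 ] 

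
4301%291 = 227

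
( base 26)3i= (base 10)96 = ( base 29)39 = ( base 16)60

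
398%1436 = 398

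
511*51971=26557181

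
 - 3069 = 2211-5280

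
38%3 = 2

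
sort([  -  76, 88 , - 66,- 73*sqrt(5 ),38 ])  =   [-73*sqrt( 5), -76 ,  -  66 , 38, 88]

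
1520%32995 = 1520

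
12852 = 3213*4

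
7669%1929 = 1882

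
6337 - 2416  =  3921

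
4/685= 4/685 =0.01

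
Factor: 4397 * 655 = 2880035 = 5^1*131^1*4397^1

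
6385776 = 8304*769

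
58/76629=58/76629 = 0.00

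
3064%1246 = 572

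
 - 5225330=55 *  ( - 95006) 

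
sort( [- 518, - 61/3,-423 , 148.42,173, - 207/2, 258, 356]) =[ - 518, - 423,-207/2, - 61/3,  148.42, 173,258,  356]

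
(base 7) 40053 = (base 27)d63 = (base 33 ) 8S6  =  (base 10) 9642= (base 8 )22652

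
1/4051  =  1/4051  =  0.00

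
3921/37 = 105+36/37 =105.97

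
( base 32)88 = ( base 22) c0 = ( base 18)EC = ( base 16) 108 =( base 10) 264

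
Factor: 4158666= 2^1 * 3^2* 463^1 * 499^1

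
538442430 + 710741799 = 1249184229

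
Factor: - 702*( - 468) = 328536 = 2^3*3^5*13^2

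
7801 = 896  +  6905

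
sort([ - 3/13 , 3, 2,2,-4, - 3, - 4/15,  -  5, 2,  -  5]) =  [ - 5, - 5, - 4, - 3,-4/15,  -  3/13,2, 2,  2,3]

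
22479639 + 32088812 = 54568451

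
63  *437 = 27531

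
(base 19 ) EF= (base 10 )281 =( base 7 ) 551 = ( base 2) 100011001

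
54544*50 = 2727200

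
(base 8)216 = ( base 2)10001110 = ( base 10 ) 142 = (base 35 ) 42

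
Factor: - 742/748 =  - 2^( - 1)*7^1*11^(-1 )*17^( - 1)*53^1 = - 371/374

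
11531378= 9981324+1550054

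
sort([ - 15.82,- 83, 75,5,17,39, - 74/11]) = [ - 83, -15.82,-74/11  ,  5,17,39,75 ] 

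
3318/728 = 4 + 29/52 = 4.56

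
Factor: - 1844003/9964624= - 2^ ( - 4 ) * 7^1*389^( - 1 ) * 1601^( - 1 )*263429^1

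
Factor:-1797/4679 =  -3^1*599^1*4679^( - 1)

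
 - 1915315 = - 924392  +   - 990923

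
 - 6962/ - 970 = 7 + 86/485 =7.18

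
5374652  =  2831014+2543638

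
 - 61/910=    - 61/910 = - 0.07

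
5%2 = 1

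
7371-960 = 6411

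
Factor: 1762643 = 37^1*47639^1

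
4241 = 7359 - 3118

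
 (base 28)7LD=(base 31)6ad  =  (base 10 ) 6089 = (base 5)143324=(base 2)1011111001001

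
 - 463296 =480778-944074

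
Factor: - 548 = - 2^2*137^1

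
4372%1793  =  786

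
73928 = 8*9241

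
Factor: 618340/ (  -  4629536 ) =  - 2^(  -  3)*5^1 *43^1*199^ ( - 1) * 719^1 *727^ (-1 ) = - 154585/1157384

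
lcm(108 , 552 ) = 4968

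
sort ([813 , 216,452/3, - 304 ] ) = [ - 304, 452/3, 216, 813]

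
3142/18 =174 + 5/9 = 174.56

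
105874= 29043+76831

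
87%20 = 7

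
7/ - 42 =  - 1 +5/6 = -  0.17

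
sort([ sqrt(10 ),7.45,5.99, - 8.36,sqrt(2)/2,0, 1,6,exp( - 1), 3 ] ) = [ - 8.36, 0,exp (-1),sqrt(2 )/2,  1,3 , sqrt(10 ), 5.99,6 , 7.45]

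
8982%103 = 21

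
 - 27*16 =-432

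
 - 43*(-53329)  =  2293147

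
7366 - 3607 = 3759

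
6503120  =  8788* 740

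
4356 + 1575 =5931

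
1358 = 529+829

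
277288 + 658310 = 935598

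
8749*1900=16623100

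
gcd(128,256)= 128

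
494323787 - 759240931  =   - 264917144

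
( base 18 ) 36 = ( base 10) 60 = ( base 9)66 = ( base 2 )111100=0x3c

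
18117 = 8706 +9411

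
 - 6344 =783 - 7127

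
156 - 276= -120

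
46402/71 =653+39/71=653.55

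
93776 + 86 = 93862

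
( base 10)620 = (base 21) 18b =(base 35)HP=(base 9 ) 758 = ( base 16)26C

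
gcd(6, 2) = 2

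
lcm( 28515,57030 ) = 57030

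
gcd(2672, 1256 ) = 8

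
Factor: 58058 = 2^1 * 7^1*11^1 * 13^1*29^1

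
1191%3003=1191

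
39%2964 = 39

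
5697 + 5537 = 11234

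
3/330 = 1/110 = 0.01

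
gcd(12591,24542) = 1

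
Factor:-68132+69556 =1424 = 2^4*89^1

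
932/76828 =233/19207 = 0.01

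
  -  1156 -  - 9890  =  8734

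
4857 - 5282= - 425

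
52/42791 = 52/42791= 0.00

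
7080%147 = 24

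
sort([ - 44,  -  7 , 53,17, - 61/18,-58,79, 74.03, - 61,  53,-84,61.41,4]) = [-84, - 61,  -  58, - 44, - 7,-61/18,4, 17,53,53,61.41,74.03, 79]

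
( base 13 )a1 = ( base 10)131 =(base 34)3t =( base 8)203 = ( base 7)245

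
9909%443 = 163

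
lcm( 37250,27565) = 1378250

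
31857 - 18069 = 13788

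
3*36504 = 109512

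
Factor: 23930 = 2^1*5^1*2393^1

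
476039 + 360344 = 836383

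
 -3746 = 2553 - 6299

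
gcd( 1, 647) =1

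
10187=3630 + 6557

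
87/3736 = 87/3736 = 0.02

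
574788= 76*7563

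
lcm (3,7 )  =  21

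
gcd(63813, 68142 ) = 3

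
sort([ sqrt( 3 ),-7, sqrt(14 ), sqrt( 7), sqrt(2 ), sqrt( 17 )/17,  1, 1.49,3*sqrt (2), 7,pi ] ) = [ - 7, sqrt(17)/17, 1, sqrt( 2), 1.49, sqrt( 3),sqrt( 7), pi , sqrt( 14 ), 3*sqrt(2 ), 7] 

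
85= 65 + 20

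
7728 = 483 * 16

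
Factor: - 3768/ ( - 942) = 4 = 2^2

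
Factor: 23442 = 2^1*3^1*3907^1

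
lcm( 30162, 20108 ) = 60324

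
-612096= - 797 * 768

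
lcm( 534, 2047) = 12282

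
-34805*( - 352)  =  12251360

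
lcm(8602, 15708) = 361284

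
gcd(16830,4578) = 6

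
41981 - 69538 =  - 27557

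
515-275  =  240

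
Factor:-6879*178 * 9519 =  - 2^1*3^2*19^1 * 89^1*167^1*2293^1=- 11655653778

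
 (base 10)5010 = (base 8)11622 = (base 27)6NF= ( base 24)8GI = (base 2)1001110010010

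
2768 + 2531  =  5299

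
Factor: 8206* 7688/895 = 63087728/895=2^4*5^( - 1 )*11^1*31^2*179^( - 1) * 373^1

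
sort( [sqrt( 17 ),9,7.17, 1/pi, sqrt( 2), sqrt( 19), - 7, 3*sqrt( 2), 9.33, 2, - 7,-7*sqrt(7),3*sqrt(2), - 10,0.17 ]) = [ - 7*sqrt(7),-10, - 7,  -  7,0.17, 1/pi,  sqrt( 2), 2, sqrt(17),3*sqrt( 2), 3*sqrt( 2), sqrt( 19), 7.17 , 9,9.33]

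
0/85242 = 0 = 0.00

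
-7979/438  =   - 7979/438 = -18.22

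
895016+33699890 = 34594906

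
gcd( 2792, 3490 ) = 698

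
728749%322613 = 83523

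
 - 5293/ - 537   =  5293/537 = 9.86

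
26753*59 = 1578427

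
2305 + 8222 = 10527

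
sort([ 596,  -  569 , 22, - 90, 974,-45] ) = [  -  569,-90, - 45, 22,596, 974] 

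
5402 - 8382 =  - 2980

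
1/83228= 1/83228= 0.00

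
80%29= 22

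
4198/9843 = 4198/9843 =0.43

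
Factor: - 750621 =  - 3^1*151^1*1657^1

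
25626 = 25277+349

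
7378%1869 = 1771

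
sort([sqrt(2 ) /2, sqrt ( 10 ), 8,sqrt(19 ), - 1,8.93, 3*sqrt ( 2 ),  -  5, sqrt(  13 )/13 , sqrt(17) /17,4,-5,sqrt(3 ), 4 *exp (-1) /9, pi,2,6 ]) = [-5, - 5, - 1,4 * exp(  -  1)/9,sqrt(17) /17,sqrt( 13 ) /13, sqrt( 2 ) /2 , sqrt( 3 ),  2, pi, sqrt( 10) , 4, 3*sqrt(2 ),sqrt( 19),6,8,8.93]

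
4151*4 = 16604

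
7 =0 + 7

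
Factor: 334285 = 5^1*7^1*9551^1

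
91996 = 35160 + 56836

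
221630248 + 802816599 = 1024446847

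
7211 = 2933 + 4278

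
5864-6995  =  -1131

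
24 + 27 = 51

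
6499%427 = 94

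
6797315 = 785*8659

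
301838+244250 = 546088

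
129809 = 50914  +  78895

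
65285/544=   120 + 5/544 = 120.01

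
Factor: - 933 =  -3^1*311^1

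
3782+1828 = 5610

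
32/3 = 10 + 2/3 = 10.67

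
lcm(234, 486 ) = 6318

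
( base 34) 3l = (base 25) 4n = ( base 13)96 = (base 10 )123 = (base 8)173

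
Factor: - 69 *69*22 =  - 2^1*3^2*11^1*23^2 = - 104742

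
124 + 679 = 803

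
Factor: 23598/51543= 38/83=2^1 * 19^1*83^(-1 )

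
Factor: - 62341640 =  - 2^3 * 5^1*1558541^1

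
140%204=140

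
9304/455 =9304/455 = 20.45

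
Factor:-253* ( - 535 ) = 5^1 *11^1*23^1*107^1 = 135355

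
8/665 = 8/665 = 0.01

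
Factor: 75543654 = 2^1*3^1 * 163^1*77243^1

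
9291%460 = 91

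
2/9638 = 1/4819 = 0.00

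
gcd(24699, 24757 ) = 1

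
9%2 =1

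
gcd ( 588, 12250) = 98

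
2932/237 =12 + 88/237=12.37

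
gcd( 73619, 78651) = 1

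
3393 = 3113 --280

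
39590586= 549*72114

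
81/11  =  7  +  4/11=   7.36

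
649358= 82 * 7919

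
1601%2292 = 1601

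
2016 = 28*72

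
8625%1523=1010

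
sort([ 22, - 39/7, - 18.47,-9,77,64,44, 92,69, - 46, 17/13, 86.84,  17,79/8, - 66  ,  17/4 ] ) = [ - 66, - 46, - 18.47,-9, - 39/7 , 17/13,17/4,79/8,  17,22, 44, 64,69, 77,86.84,92]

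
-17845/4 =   -  4462 + 3/4 = - 4461.25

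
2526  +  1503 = 4029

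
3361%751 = 357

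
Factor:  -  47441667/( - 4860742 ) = 2^(-1)*3^1 * 7^1*13^1 * 17^(-1 ) * 142963^( - 1) *173779^1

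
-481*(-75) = 36075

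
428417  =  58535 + 369882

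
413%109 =86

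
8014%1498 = 524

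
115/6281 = 115/6281 = 0.02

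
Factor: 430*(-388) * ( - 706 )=117789040  =  2^4*5^1*43^1*97^1 * 353^1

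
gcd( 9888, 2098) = 2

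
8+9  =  17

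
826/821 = 826/821 =1.01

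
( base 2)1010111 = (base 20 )47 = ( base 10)87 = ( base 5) 322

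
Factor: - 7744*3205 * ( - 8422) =209029997440 =2^7 * 5^1 * 11^2*641^1*4211^1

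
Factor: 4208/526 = 2^3=8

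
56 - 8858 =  - 8802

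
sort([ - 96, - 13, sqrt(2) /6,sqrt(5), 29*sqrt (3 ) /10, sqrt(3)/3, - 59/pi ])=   [-96,  -  59/pi, - 13,sqrt(2 )/6,sqrt(3)/3, sqrt(5),29*sqrt(  3 )/10]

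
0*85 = 0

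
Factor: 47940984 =2^3*3^5*7^1*13^1*271^1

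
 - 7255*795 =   -  5767725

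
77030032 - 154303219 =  - 77273187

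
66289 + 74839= 141128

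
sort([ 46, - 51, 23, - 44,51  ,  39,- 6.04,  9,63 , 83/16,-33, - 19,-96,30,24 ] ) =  [ - 96,-51, - 44, - 33,-19, - 6.04,83/16,9 , 23, 24,30,  39,  46,51,63] 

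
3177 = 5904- 2727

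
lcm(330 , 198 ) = 990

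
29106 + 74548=103654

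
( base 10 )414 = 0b110011110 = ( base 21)jf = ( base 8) 636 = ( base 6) 1530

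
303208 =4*75802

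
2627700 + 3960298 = 6587998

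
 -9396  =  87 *( - 108)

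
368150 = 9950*37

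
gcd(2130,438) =6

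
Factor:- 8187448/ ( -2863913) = 2^3*13^(-1 )* 23^1*44497^1*220301^(-1 ) 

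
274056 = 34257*8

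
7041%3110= 821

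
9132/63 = 144+20/21  =  144.95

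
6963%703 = 636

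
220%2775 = 220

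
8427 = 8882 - 455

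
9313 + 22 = 9335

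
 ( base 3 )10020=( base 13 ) 69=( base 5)322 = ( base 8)127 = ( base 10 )87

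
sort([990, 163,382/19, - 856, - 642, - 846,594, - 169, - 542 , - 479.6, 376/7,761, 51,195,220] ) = [-856,-846,-642,- 542,  -  479.6, - 169,  382/19, 51, 376/7, 163,195, 220,  594, 761, 990]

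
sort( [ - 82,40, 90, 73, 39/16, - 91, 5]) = [-91 , - 82,39/16, 5, 40 , 73 , 90 ] 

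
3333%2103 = 1230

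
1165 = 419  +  746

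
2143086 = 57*37598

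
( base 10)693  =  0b1010110101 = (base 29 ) nq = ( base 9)850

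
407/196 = 407/196 = 2.08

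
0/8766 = 0 = 0.00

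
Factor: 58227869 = 7^1*8318267^1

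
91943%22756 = 919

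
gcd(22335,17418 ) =3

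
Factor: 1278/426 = 3 = 3^1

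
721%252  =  217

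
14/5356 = 7/2678=0.00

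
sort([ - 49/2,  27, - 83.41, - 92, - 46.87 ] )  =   [ - 92, - 83.41, -46.87,-49/2,27 ] 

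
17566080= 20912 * 840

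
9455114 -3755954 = 5699160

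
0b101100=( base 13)35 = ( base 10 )44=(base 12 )38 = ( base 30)1e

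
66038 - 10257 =55781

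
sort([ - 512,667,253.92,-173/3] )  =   [-512,-173/3, 253.92,667]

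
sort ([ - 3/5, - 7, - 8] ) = [-8, - 7,  -  3/5 ]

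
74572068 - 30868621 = 43703447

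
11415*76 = 867540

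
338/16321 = 338/16321 = 0.02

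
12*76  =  912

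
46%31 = 15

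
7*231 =1617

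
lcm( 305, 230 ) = 14030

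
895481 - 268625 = 626856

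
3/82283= 3/82283 = 0.00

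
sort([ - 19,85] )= [ - 19,85 ]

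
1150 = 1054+96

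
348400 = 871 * 400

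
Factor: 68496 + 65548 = 134044 = 2^2*23^1*31^1*47^1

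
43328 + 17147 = 60475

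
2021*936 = 1891656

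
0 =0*97206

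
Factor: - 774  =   - 2^1 * 3^2*43^1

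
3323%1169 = 985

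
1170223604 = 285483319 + 884740285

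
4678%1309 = 751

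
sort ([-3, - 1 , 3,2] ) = [ - 3, - 1,  2,  3 ] 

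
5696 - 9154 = -3458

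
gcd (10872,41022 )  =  18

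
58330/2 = 29165 = 29165.00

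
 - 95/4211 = - 1 + 4116/4211 = -0.02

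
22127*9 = 199143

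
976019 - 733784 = 242235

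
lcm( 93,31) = 93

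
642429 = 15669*41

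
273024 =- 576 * ( - 474 ) 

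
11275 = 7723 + 3552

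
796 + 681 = 1477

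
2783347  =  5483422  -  2700075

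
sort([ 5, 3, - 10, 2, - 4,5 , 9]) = [-10, - 4 , 2,3,  5,5,9 ]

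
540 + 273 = 813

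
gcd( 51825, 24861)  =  3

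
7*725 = 5075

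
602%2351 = 602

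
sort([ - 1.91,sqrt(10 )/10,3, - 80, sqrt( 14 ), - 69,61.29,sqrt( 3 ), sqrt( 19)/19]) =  [ - 80 ,- 69, - 1.91, sqrt(19 )/19 , sqrt(10 ) /10, sqrt( 3 ) , 3,sqrt(14 ), 61.29]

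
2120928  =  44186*48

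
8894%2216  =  30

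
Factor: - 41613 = -3^1 * 11^1*13^1*97^1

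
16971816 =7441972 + 9529844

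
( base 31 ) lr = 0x2a6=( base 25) 123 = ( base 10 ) 678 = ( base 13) 402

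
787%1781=787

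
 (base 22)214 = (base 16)3e2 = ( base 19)2e6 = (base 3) 1100211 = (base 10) 994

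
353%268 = 85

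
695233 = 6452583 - 5757350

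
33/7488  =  11/2496 = 0.00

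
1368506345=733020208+635486137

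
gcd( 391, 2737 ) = 391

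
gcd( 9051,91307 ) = 1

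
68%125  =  68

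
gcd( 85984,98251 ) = 1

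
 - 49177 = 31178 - 80355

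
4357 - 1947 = 2410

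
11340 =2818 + 8522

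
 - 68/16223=- 68/16223 = -  0.00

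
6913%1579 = 597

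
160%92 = 68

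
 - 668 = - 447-221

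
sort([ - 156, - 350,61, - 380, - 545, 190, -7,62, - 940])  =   [ - 940, - 545, - 380, - 350,-156,-7,  61,  62,190]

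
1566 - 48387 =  - 46821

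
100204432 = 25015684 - -75188748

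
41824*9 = 376416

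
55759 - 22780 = 32979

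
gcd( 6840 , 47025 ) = 855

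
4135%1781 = 573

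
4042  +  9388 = 13430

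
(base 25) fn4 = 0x26E2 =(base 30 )B1O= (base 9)14580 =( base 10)9954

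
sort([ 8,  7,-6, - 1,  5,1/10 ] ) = [ - 6,-1,  1/10,  5,7, 8] 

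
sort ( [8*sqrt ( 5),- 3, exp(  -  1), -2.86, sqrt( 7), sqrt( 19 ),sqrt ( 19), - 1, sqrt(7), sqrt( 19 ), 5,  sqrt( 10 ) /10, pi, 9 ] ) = [-3,-2.86,-1, sqrt( 10)/10, exp( -1),sqrt( 7 ), sqrt(7 ),pi,sqrt(19), sqrt(19), sqrt ( 19 ) , 5, 9, 8*sqrt( 5) ] 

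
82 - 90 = -8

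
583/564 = 1+19/564 = 1.03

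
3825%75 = 0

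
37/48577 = 37/48577 =0.00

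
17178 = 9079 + 8099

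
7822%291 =256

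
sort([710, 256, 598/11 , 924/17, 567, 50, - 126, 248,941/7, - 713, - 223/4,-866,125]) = [- 866, - 713 , - 126, - 223/4 , 50,924/17, 598/11,125, 941/7, 248,  256,  567, 710] 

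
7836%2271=1023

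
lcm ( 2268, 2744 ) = 222264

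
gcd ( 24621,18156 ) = 3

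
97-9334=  - 9237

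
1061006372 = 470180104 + 590826268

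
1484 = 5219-3735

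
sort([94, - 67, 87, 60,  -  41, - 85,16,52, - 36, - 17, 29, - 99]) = [- 99,-85, - 67  , - 41,-36, - 17,16,29,52, 60, 87,94 ]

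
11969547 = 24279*493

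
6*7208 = 43248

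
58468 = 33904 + 24564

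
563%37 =8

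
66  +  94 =160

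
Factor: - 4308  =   - 2^2 *3^1*359^1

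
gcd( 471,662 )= 1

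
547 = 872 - 325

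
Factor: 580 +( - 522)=2^1*29^1 = 58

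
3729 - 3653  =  76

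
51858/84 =8643/14= 617.36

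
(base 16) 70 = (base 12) 94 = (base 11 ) a2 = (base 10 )112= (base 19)5h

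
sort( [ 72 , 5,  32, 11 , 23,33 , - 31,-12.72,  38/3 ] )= [ -31,  -  12.72  ,  5 , 11, 38/3 , 23, 32,33, 72 ] 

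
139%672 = 139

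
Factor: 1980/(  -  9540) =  -11^1*53^ ( - 1) = - 11/53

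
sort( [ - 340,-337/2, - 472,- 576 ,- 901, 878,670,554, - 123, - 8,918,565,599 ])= [ - 901, - 576, - 472, - 340, - 337/2, - 123, -8,554,565, 599,670,878, 918]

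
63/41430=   21/13810  =  0.00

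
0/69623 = 0= 0.00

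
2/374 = 1/187 = 0.01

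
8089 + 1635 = 9724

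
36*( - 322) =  - 11592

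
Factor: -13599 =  - 3^2  *  1511^1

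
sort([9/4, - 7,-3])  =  [  -  7, - 3,9/4 ] 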